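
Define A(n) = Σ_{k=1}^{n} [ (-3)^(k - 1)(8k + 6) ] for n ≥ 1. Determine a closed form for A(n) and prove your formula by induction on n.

We claim A(n) = -2(-3)^n(n + 1) + 2 for all n ≥ 1.
Base case (n = 1): A(1) = 14, and the closed form gives 14. They agree.
For the inductive step, assume it holds for an arbitrary k ≥ 1, so A(k) = -2(-3)^k(k + 1) + 2.
Then A(k+1) = A(k) + ((-3)^k(8k + 14)) = (-2(-3)^k(k + 1) + 2) + ((-3)^k(8k + 14)).
Simplifying, A(k+1) = 6(-3)^k·k + 12(-3)^k + 2 = -2(-3)^(k+1)((k+1) + 1) + 2,
which is the closed form with n = k+1.
This completes the induction.

A(n) = -2(-3)^n(n + 1) + 2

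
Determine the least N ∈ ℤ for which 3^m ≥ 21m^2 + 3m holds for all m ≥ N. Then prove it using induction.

N = 7

At m = 6: 729 < 774, so the inequality fails and N ≥ 7. We prove 3^m ≥ 21m^2 + 3m for all m ≥ 7.
When m = 7: 3^m = 2187 and 21m^2 + 3m = 1050, so 2187 ≥ 1050.
Suppose the result is true for m = k, so 3^k ≥ 21k^2 + 3k.
Then 3^(k + 1) = 3·(3^k) ≥ 3·(21k^2 + 3k).
Also, for k ≥ 7 we have 3·(21k^2 + 3k) ≥ 21(k+1)^2 + 3(k+1), since 3·(21k^2 + 3k) − (21(k+1)^2 + 3(k+1)) = 42k^2 - 36k - 24, which is nonnegative for all k ≥ 7.
Combining, 3^(k + 1) ≥ 21(k+1)^2 + 3(k+1).
By induction, the statement is established for all m ≥ 7.
Hence the smallest such N is 7.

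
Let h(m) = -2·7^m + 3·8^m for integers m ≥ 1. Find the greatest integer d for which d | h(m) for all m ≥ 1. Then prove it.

d = 2

Computing the first values: h(1) = 10 and h(2) = 94; gcd(10, 94) = 2, so d ≤ 2.
We prove 2 | -2·7^m + 3·8^m for all m ≥ 1 by induction on m.
When m = 1: h(1) = 10 = 2·(5), so 2 | h(1).
Inductive step: assume the claim holds for m = p, i.e. 2 | h(p). Then
h(p+1) − 8·h(p) = (-2·7^(p+1) + 3·8^(p+1)) − 8·(-2·7^p + 3·8^p) = (-2)·7^p·(7 − 8) = (2)·7^p. Since 2 | h(p) by the inductive hypothesis, 2 | 8·h(p); and 2 | 2 since 2 = 2·1. Therefore 2 | h(p+1).
By induction, the statement is established for all m ≥ 1.
Therefore the largest such d is 2.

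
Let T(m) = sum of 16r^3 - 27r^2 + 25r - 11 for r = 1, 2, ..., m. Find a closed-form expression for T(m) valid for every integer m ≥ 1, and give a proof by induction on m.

We claim T(m) = m(4m^3 - m^2 + 3m - 3) for all m ≥ 1.
For the base case m = 1: T(1) = 3, and the closed form gives 3. They agree.
Inductive step: suppose the statement holds for some r ≥ 1, so T(r) = r(4r^3 - r^2 + 3r - 3).
Then T(r+1) = T(r) + (16r^3 + 21r^2 + 19r + 3) = (r(4r^3 - r^2 + 3r - 3)) + (16r^3 + 21r^2 + 19r + 3).
Simplifying, T(r+1) = (r + 1)(4r^3 + 11r^2 + 13r + 3) = (r+1)(4(r+1)^3 - (r+1)^2 + 3(r+1) - 3),
which is the closed form with m = r+1.
This completes the induction.

T(m) = m(4m^3 - m^2 + 3m - 3)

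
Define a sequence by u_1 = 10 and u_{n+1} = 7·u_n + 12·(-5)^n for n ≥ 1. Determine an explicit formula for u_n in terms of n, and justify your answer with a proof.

u_n = -(-5)^n + 5·7^(n - 1)

Computing the first terms: u_1 = 10, u_2 = 10, u_3 = 370. This suggests u_n = -(-5)^n + 5·7^(n - 1).
When n = 1: the formula gives 10 = 10 = u_1.
For the inductive step, assume it holds for an arbitrary j ≥ 1, so u_j = -(-5)^j + 5·7^(j - 1).
Then u_{j+1} = 7·u_j + 12·(-5)^j = 7·(-(-5)^j + 5·7^(j - 1)) + 12·(-5)^j = -(-5)^(j + 1) + 5·7^j = -(-5)^(j+1) + 5·7^((j+1) - 1),
which is the claimed formula at n = j+1.
By induction, the statement is established for all n ≥ 1.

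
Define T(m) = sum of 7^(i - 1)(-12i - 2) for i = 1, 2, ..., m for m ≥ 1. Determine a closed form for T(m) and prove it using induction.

We claim T(m) = -2·7^m·m for all m ≥ 1.
When m = 1: T(1) = -14, and the closed form gives -14. They agree.
Inductive step: assume the claim holds for m = i, so T(i) = -2·7^i·i.
Then T(i+1) = T(i) + (7^i(-12i - 14)) = (-2·7^i·i) + (7^i(-12i - 14)).
Simplifying, T(i+1) = 14·7^i(-i - 1) = -2·7^(i+1)·(i+1),
which is the closed form with m = i+1.
This completes the induction.

T(m) = -2·7^m·m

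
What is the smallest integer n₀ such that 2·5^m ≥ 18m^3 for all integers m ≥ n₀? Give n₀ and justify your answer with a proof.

At m = 3: 250 < 486, so the inequality fails and n₀ ≥ 4. We prove 2·5^m ≥ 18m^3 for all m ≥ 4.
Base step (m = 4): 2·5^m = 1250 and 18m^3 = 1152, so 1250 ≥ 1152.
For the inductive step, assume it holds for an arbitrary r ≥ 4, so 2·5^r ≥ 18r^3.
Then 2·5^(r + 1) = 5·(2·5^r) ≥ 5·(18r^3).
Also, for r ≥ 4 we have 5·(18r^3) ≥ 18(r+1)^3, since 5 ≥ (1 + 1/r)^3 for all r ≥ 4.
Combining, 2·5^(r + 1) ≥ 18(r+1)^3.
This completes the induction.
Hence the smallest such n₀ is 4.

n₀ = 4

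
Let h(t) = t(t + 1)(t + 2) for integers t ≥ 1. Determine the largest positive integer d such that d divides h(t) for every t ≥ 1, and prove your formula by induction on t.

Computing the first values: h(1) = 6 and h(2) = 24; gcd(6, 24) = 6, so d ≤ 6.
We prove 6 | t(t + 1)(t + 2) for all t ≥ 1 by induction on t.
Base step (t = 1): h(1) = 6 = 6·(1), so 6 | h(1).
Inductive step: assume the claim holds for t = j, i.e. 6 | h(j). Then
h(j+1) − h(j) = (j+1)·(j+2)·(j+3) − j·(j+1)·(j+2) = (j+1)·(j+2)·[(j+3) − j] = 3·(j+1)·(j+2). The product of 2 consecutive integers is divisible by (2)! = 2, so h(j+1) − h(j) is divisible by 3·2 = 6. By the inductive hypothesis 6 | h(j), hence 6 | h(j+1).
Hence, by induction on t, the claim holds for every t ≥ 1.
Therefore the largest such d is 6.

d = 6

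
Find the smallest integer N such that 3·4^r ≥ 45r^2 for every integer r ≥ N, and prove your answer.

N = 4

At r = 3: 192 < 405, so the inequality fails and N ≥ 4. We prove 3·4^r ≥ 45r^2 for all r ≥ 4.
Base case (r = 4): 3·4^r = 768 and 45r^2 = 720, so 768 ≥ 720.
Inductive step: assume the claim holds for r = j, so 3·4^j ≥ 45j^2.
Then 3·4^(j + 1) = 4·(3·4^j) ≥ 4·(45j^2).
Also, for j ≥ 4 we have 4·(45j^2) ≥ 45(j+1)^2, since 4 ≥ (1 + 1/j)^2 for all j ≥ 4.
Combining, 3·4^(j + 1) ≥ 45(j+1)^2.
By the principle of mathematical induction, the result holds for all r ≥ 4.
Hence the smallest such N is 4.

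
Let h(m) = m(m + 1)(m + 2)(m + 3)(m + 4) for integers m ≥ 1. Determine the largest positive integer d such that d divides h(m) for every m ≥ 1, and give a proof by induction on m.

Computing the first values: h(1) = 120 and h(2) = 720; gcd(120, 720) = 120, so d ≤ 120.
We prove 120 | m(m + 1)(m + 2)(m + 3)(m + 4) for all m ≥ 1 by induction on m.
For the base case m = 1: h(1) = 120 = 120·(1), so 120 | h(1).
Suppose the result is true for m = r, i.e. 120 | h(r). Then
h(r+1) − h(r) = (r+1)·(r+2)·(r+3)·(r+4)·(r+5) − r·(r+1)·(r+2)·(r+3)·(r+4) = (r+1)·(r+2)·(r+3)·(r+4)·[(r+5) − r] = 5·(r+1)·(r+2)·(r+3)·(r+4). The product of 4 consecutive integers is divisible by (4)! = 24, so h(r+1) − h(r) is divisible by 5·24 = 120. By the inductive hypothesis 120 | h(r), hence 120 | h(r+1).
Hence, by induction on m, the claim holds for every m ≥ 1.
Therefore the largest such d is 120.

d = 120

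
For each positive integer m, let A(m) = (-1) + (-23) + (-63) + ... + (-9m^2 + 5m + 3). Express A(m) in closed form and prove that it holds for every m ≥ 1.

We claim A(m) = -m(3m^2 + 2m - 4) for all m ≥ 1.
Base step (m = 1): A(1) = -1, and the closed form gives -1. They agree.
For the inductive step, assume it holds for an arbitrary k ≥ 1, so A(k) = k(-3k^2 - 2k + 4).
Then A(k+1) = A(k) + (5k - 9(k + 1)^2 + 8) = (k(-3k^2 - 2k + 4)) + (5k - 9(k + 1)^2 + 8).
Simplifying, A(k+1) = -(k + 1)(3k^2 + 8k + 1) = -(k+1)(3(k+1)^2 + 2(k+1) - 4),
which is the closed form with m = k+1.
This completes the induction.

A(m) = -m(3m^2 + 2m - 4)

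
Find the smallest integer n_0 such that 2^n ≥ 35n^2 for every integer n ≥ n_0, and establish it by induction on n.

At n = 12: 4096 < 5040, so the inequality fails and n_0 ≥ 13. We prove 2^n ≥ 35n^2 for all n ≥ 13.
Base case (n = 13): 2^n = 8192 and 35n^2 = 5915, so 8192 ≥ 5915.
Inductive step: assume the claim holds for n = k, so 2^k ≥ 35k^2.
Then 2^(k + 1) = 2·(2^k) ≥ 2·(35k^2).
Also, for k ≥ 13 we have 2·(35k^2) ≥ 35(k+1)^2, since 2 ≥ (1 + 1/k)^2 for all k ≥ 13.
Combining, 2^(k + 1) ≥ 35(k+1)^2.
This completes the induction.
Hence the smallest such n_0 is 13.

n_0 = 13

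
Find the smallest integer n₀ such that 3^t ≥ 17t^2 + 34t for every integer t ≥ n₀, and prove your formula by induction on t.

At t = 6: 729 < 816, so the inequality fails and n₀ ≥ 7. We prove 3^t ≥ 17t^2 + 34t for all t ≥ 7.
For the base case t = 7: 3^t = 2187 and 17t^2 + 34t = 1071, so 2187 ≥ 1071.
Inductive step: suppose the statement holds for some p ≥ 7, so 3^p ≥ 17p^2 + 34p.
Then 3^(p + 1) = 3·(3^p) ≥ 3·(17p^2 + 34p).
Also, for p ≥ 7 we have 3·(17p^2 + 34p) ≥ 17(p+1)^2 + 34(p+1), since 3·(17p^2 + 34p) − (17(p+1)^2 + 34(p+1)) = 34p^2 + 34p - 51, which is nonnegative for all p ≥ 7.
Combining, 3^(p + 1) ≥ 17(p+1)^2 + 34(p+1).
By the principle of mathematical induction, the result holds for all t ≥ 7.
Hence the smallest such n₀ is 7.

n₀ = 7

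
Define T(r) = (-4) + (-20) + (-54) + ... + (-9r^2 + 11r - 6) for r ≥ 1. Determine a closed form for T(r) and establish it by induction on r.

T(r) = -r(3r^2 - r + 2)

We claim T(r) = -r(3r^2 - r + 2) for all r ≥ 1.
When r = 1: T(1) = -4, and the closed form gives -4. They agree.
Inductive step: assume the claim holds for r = i, so T(i) = i(-3i^2 + i - 2).
Then T(i+1) = T(i) + (11i - 9(i + 1)^2 + 5) = (i(-3i^2 + i - 2)) + (11i - 9(i + 1)^2 + 5).
Simplifying, T(i+1) = -(i + 1)(3i^2 + 5i + 4) = -(i+1)(3(i+1)^2 - (i+1) + 2),
which is the closed form with r = i+1.
By induction, the statement is established for all r ≥ 1.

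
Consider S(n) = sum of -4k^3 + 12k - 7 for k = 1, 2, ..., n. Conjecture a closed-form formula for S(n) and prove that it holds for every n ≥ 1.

We claim S(n) = -n(n^3 + 2n^2 - 5n + 1) for all n ≥ 1.
For the base case n = 1: S(1) = 1, and the closed form gives 1. They agree.
Suppose the result is true for n = k, so S(k) = k(-k^3 - 2k^2 + 5k - 1).
Then S(k+1) = S(k) + (12k - 4(k + 1)^3 + 5) = (k(-k^3 - 2k^2 + 5k - 1)) + (12k - 4(k + 1)^3 + 5).
Simplifying, S(k+1) = -(k + 1)(k^3 + 5k^2 + 2k - 1) = -(k+1)((k+1)^3 + 2(k+1)^2 - 5(k+1) + 1),
which is the closed form with n = k+1.
By induction, the statement is established for all n ≥ 1.

S(n) = -n(n^3 + 2n^2 - 5n + 1)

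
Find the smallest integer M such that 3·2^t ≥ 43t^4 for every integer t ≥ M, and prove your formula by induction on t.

M = 22

At t = 21: 6291456 < 8362683, so the inequality fails and M ≥ 22. We prove 3·2^t ≥ 43t^4 for all t ≥ 22.
Base step (t = 22): 3·2^t = 12582912 and 43t^4 = 10073008, so 12582912 ≥ 10073008.
Inductive step: assume the claim holds for t = m, so 3·2^m ≥ 43m^4.
Then 3·2^(m + 1) = 2·(3·2^m) ≥ 2·(43m^4).
Also, for m ≥ 22 we have 2·(43m^4) ≥ 43(m+1)^4, since 2 ≥ (1 + 1/m)^4 for all m ≥ 22.
Combining, 3·2^(m + 1) ≥ 43(m+1)^4.
This completes the induction.
Hence the smallest such M is 22.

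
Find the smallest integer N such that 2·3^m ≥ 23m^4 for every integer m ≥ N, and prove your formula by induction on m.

At m = 10: 118098 < 230000, so the inequality fails and N ≥ 11. We prove 2·3^m ≥ 23m^4 for all m ≥ 11.
When m = 11: 2·3^m = 354294 and 23m^4 = 336743, so 354294 ≥ 336743.
For the inductive step, assume it holds for an arbitrary j ≥ 11, so 2·3^j ≥ 23j^4.
Then 2·3^(j + 1) = 3·(2·3^j) ≥ 3·(23j^4).
Also, for j ≥ 11 we have 3·(23j^4) ≥ 23(j+1)^4, since 3 ≥ (1 + 1/j)^4 for all j ≥ 11.
Combining, 2·3^(j + 1) ≥ 23(j+1)^4.
By the principle of mathematical induction, the result holds for all m ≥ 11.
Hence the smallest such N is 11.

N = 11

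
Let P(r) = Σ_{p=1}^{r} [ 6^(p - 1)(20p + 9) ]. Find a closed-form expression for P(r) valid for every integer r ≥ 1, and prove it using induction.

We claim P(r) = 6^r(4r + 1) - 1 for all r ≥ 1.
When r = 1: P(1) = 29, and the closed form gives 29. They agree.
Inductive step: assume the claim holds for r = p, so P(p) = 6^p(4p + 1) - 1.
Then P(p+1) = P(p) + (6^p(20p + 29)) = (6^p(4p + 1) - 1) + (6^p(20p + 29)).
Simplifying, P(p+1) = 24·6^p·p + 30·6^p - 1 = 6^(p+1)(4(p+1) + 1) - 1,
which is the closed form with r = p+1.
Hence, by induction on r, the claim holds for every r ≥ 1.

P(r) = 6^r(4r + 1) - 1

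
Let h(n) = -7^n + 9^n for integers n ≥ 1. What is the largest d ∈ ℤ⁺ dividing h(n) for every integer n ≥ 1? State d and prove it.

d = 2

Computing the first values: h(1) = 2 and h(2) = 32; gcd(2, 32) = 2, so d ≤ 2.
We prove 2 | -7^n + 9^n for all n ≥ 1 by induction on n.
Base step (n = 1): h(1) = 2 = 2·(1), so 2 | h(1).
Inductive step: suppose the statement holds for some j ≥ 1, i.e. 2 | h(j). Then
9^{j+1} − 7^{j+1} = 9·9^j − 7·7^j = 9·(9^j − 7^j) + (2)·7^j. The first term is divisible by 2 by the inductive hypothesis, and the second term (2)·7^j is divisible by 2 since 2 | 2. Hence 2 | h(j+1).
This completes the induction.
Therefore the largest such d is 2.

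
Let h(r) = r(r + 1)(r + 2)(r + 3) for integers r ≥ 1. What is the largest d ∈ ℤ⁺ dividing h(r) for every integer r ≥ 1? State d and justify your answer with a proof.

d = 24

Computing the first values: h(1) = 24 and h(2) = 120; gcd(24, 120) = 24, so d ≤ 24.
We prove 24 | r(r + 1)(r + 2)(r + 3) for all r ≥ 1 by induction on r.
Base step (r = 1): h(1) = 24 = 24·(1), so 24 | h(1).
Suppose the result is true for r = p, i.e. 24 | h(p). Then
h(p+1) − h(p) = (p+1)·(p+2)·(p+3)·(p+4) − p·(p+1)·(p+2)·(p+3) = (p+1)·(p+2)·(p+3)·[(p+4) − p] = 4·(p+1)·(p+2)·(p+3). The product of 3 consecutive integers is divisible by (3)! = 6, so h(p+1) − h(p) is divisible by 4·6 = 24. By the inductive hypothesis 24 | h(p), hence 24 | h(p+1).
This completes the induction.
Therefore the largest such d is 24.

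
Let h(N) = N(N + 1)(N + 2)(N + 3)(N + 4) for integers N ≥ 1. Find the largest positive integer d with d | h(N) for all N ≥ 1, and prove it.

d = 120

Computing the first values: h(1) = 120 and h(2) = 720; gcd(120, 720) = 120, so d ≤ 120.
We prove 120 | N(N + 1)(N + 2)(N + 3)(N + 4) for all N ≥ 1 by induction on N.
For the base case N = 1: h(1) = 120 = 120·(1), so 120 | h(1).
Inductive step: assume the claim holds for N = m, i.e. 120 | h(m). Then
h(m+1) − h(m) = (m+1)·(m+2)·(m+3)·(m+4)·(m+5) − m·(m+1)·(m+2)·(m+3)·(m+4) = (m+1)·(m+2)·(m+3)·(m+4)·[(m+5) − m] = 5·(m+1)·(m+2)·(m+3)·(m+4). The product of 4 consecutive integers is divisible by (4)! = 24, so h(m+1) − h(m) is divisible by 5·24 = 120. By the inductive hypothesis 120 | h(m), hence 120 | h(m+1).
Hence, by induction on N, the claim holds for every N ≥ 1.
Therefore the largest such d is 120.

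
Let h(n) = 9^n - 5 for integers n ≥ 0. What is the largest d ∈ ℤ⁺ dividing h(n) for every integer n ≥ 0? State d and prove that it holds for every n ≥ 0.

Computing the first values: h(0) = -4 and h(1) = 4; gcd(-4, 4) = 4, so d ≤ 4.
We prove 4 | 9^n - 5 for all n ≥ 0 by induction on n.
For the base case n = 0: h(0) = -4 = 4·(-1), so 4 | h(0).
Inductive step: suppose the statement holds for some j ≥ 0, i.e. 4 | h(j). Then
h(j+1) = 9^(j+1) - 5 = 9·(9^j - 5) + 40 = 9·h(j) + 40. The first term is divisible by 4 by the inductive hypothesis, and 40 is divisible by 4. Hence 4 | h(j+1).
By the principle of mathematical induction, the result holds for all n ≥ 0.
Therefore the largest such d is 4.

d = 4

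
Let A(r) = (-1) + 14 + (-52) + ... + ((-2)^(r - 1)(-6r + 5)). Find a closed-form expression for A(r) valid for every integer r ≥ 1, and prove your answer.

A(r) = (-2)^r(2r - 1) + 1

We claim A(r) = (-2)^r(2r - 1) + 1 for all r ≥ 1.
Base step (r = 1): A(1) = -1, and the closed form gives -1. They agree.
Suppose the result is true for r = p, so A(p) = (-2)^p(2p - 1) + 1.
Then A(p+1) = A(p) + ((-2)^p(-6p - 1)) = ((-2)^p(2p - 1) + 1) + ((-2)^p(-6p - 1)).
Simplifying, A(p+1) = (-2)^(p + 1) - (-2)^(p + 2)p + 1 = (-2)^(p+1)(2(p+1) - 1) + 1,
which is the closed form with r = p+1.
This completes the induction.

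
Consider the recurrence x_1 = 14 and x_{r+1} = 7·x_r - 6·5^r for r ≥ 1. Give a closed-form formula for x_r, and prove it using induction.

x_r = 3·5^r - 7^(r - 1)

Computing the first terms: x_1 = 14, x_2 = 68, x_3 = 326. This suggests x_r = 3·5^r - 7^(r - 1).
Base step (r = 1): the formula gives 14 = 14 = x_1.
For the inductive step, assume it holds for an arbitrary k ≥ 1, so x_k = 3·5^k - 7^(k - 1).
Then x_{k+1} = 7·x_k - 6·5^k = 7·(3·5^k - 7^(k - 1)) - 6·5^k = 3·5^(k + 1) - 7^k = 3·5^(k+1) - 7^((k+1) - 1),
which is the claimed formula at r = k+1.
By induction, the statement is established for all r ≥ 1.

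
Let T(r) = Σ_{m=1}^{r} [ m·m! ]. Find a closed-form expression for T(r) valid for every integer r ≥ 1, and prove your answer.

We claim T(r) = (r + 1)! - 1 for all r ≥ 1.
For the base case r = 1: T(1) = 1, and the closed form gives 1. They agree.
Inductive step: suppose the statement holds for some m ≥ 1, so T(m) = (m + 1)! - 1.
Then T(m+1) = T(m) + ((m + 1)(m + 1)!) = ((m + 1)! - 1) + ((m + 1)(m + 1)!).
Simplifying, T(m+1) = ((m+1) + 1)! - 1,
which is the closed form with r = m+1.
This completes the induction.

T(r) = (r + 1)! - 1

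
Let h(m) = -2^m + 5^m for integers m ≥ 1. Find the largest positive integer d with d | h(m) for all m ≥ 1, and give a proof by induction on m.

Computing the first values: h(1) = 3 and h(2) = 21; gcd(3, 21) = 3, so d ≤ 3.
We prove 3 | -2^m + 5^m for all m ≥ 1 by induction on m.
When m = 1: h(1) = 3 = 3·(1), so 3 | h(1).
For the inductive step, assume it holds for an arbitrary r ≥ 1, i.e. 3 | h(r). Then
5^{r+1} − 2^{r+1} = 5·5^r − 2·2^r = 5·(5^r − 2^r) + (3)·2^r. The first term is divisible by 3 by the inductive hypothesis, and the second term (3)·2^r is divisible by 3 since 3 | 3. Hence 3 | h(r+1).
This completes the induction.
Therefore the largest such d is 3.

d = 3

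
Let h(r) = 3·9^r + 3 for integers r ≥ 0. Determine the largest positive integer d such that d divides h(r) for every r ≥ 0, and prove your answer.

Computing the first values: h(0) = 6 and h(1) = 30; gcd(6, 30) = 6, so d ≤ 6.
We prove 6 | 3·9^r + 3 for all r ≥ 0 by induction on r.
Base case (r = 0): h(0) = 6 = 6·(1), so 6 | h(0).
Inductive step: assume the claim holds for r = i, i.e. 6 | h(i). Then
h(i+1) = 3·9^(i+1) + 3 = 9·(3·9^i + 3) - 24 = 9·h(i) - 24. The first term is divisible by 6 by the inductive hypothesis, and -24 is divisible by 6. Hence 6 | h(i+1).
Hence, by induction on r, the claim holds for every r ≥ 0.
Therefore the largest such d is 6.

d = 6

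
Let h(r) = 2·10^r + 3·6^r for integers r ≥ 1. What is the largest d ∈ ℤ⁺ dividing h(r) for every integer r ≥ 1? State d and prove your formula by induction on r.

d = 2

Computing the first values: h(1) = 38 and h(2) = 308; gcd(38, 308) = 2, so d ≤ 2.
We prove 2 | 2·10^r + 3·6^r for all r ≥ 1 by induction on r.
Base step (r = 1): h(1) = 38 = 2·(19), so 2 | h(1).
Inductive step: suppose the statement holds for some j ≥ 1, i.e. 2 | h(j). Then
h(j+1) − 10·h(j) = (2·10^(j+1) + 3·6^(j+1)) − 10·(2·10^j + 3·6^j) = (3)·6^j·(6 − 10) = (-12)·6^j. Since 2 | h(j) by the inductive hypothesis, 2 | 10·h(j); and 2 | -12 since -12 = 2·-6. Therefore 2 | h(j+1).
By induction, the statement is established for all r ≥ 1.
Therefore the largest such d is 2.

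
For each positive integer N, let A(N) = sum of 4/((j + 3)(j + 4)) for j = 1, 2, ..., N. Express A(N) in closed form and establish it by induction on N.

A(N) = N/(N + 4)

We claim A(N) = N/(N + 4) for all N ≥ 1.
Base step (N = 1): A(1) = 1/5, and the closed form gives 1/5. They agree.
Suppose the result is true for N = j, so A(j) = j/(j + 4).
Then A(j+1) = A(j) + (4/((j + 4)(j + 5))) = (j/(j + 4)) + (4/((j + 4)(j + 5))).
Simplifying, A(j+1) = (j + 1)/(j + 5) = (j+1)/((j+1) + 4),
which is the closed form with N = j+1.
By the principle of mathematical induction, the result holds for all N ≥ 1.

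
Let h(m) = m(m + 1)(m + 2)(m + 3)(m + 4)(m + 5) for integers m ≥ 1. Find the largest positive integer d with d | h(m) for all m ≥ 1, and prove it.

d = 720

Computing the first values: h(1) = 720 and h(2) = 5040; gcd(720, 5040) = 720, so d ≤ 720.
We prove 720 | m(m + 1)(m + 2)(m + 3)(m + 4)(m + 5) for all m ≥ 1 by induction on m.
Base step (m = 1): h(1) = 720 = 720·(1), so 720 | h(1).
Suppose the result is true for m = j, i.e. 720 | h(j). Then
h(j+1) − h(j) = (j+1)·(j+2)·(j+3)·(j+4)·(j+5)·(j+6) − j·(j+1)·(j+2)·(j+3)·(j+4)·(j+5) = (j+1)·(j+2)·(j+3)·(j+4)·(j+5)·[(j+6) − j] = 6·(j+1)·(j+2)·(j+3)·(j+4)·(j+5). The product of 5 consecutive integers is divisible by (5)! = 120, so h(j+1) − h(j) is divisible by 6·120 = 720. By the inductive hypothesis 720 | h(j), hence 720 | h(j+1).
By induction, the statement is established for all m ≥ 1.
Therefore the largest such d is 720.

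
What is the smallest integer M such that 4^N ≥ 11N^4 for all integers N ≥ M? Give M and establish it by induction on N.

M = 8

At N = 7: 16384 < 26411, so the inequality fails and M ≥ 8. We prove 4^N ≥ 11N^4 for all N ≥ 8.
Base case (N = 8): 4^N = 65536 and 11N^4 = 45056, so 65536 ≥ 45056.
Suppose the result is true for N = m, so 4^m ≥ 11m^4.
Then 4^(m + 1) = 4·(4^m) ≥ 4·(11m^4).
Also, for m ≥ 8 we have 4·(11m^4) ≥ 11(m+1)^4, since 4 ≥ (1 + 1/m)^4 for all m ≥ 8.
Combining, 4^(m + 1) ≥ 11(m+1)^4.
Hence, by induction on N, the claim holds for every N ≥ 8.
Hence the smallest such M is 8.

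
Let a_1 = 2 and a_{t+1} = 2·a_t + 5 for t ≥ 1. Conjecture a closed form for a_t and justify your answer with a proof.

Computing the first terms: a_1 = 2, a_2 = 9, a_3 = 23. This suggests a_t = 7·2^(t - 1) - 5.
When t = 1: the formula gives 2 = 2 = a_1.
For the inductive step, assume it holds for an arbitrary k ≥ 1, so a_k = 7·2^(k - 1) - 5.
Then a_{k+1} = 2·a_k + 5 = 2·(7·2^(k - 1) - 5) + 5 = 7·2^k - 5 = 7·2^((k+1) - 1) - 5,
which is the claimed formula at t = k+1.
Hence, by induction on t, the claim holds for every t ≥ 1.

a_t = 7·2^(t - 1) - 5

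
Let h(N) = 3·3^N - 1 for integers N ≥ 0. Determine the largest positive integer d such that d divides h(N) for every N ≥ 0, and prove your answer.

d = 2

Computing the first values: h(0) = 2 and h(1) = 8; gcd(2, 8) = 2, so d ≤ 2.
We prove 2 | 3·3^N - 1 for all N ≥ 0 by induction on N.
Base step (N = 0): h(0) = 2 = 2·(1), so 2 | h(0).
For the inductive step, assume it holds for an arbitrary p ≥ 0, i.e. 2 | h(p). Then
h(p+1) = 3·3^(p+1) - 1 = 3·(3·3^p - 1) + 2 = 3·h(p) + 2. The first term is divisible by 2 by the inductive hypothesis, and 2 is divisible by 2. Hence 2 | h(p+1).
Hence, by induction on N, the claim holds for every N ≥ 0.
Therefore the largest such d is 2.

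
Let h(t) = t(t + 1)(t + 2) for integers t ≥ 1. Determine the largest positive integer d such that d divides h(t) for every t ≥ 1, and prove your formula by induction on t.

d = 6

Computing the first values: h(1) = 6 and h(2) = 24; gcd(6, 24) = 6, so d ≤ 6.
We prove 6 | t(t + 1)(t + 2) for all t ≥ 1 by induction on t.
Base case (t = 1): h(1) = 6 = 6·(1), so 6 | h(1).
Inductive step: suppose the statement holds for some k ≥ 1, i.e. 6 | h(k). Then
h(k+1) − h(k) = (k+1)·(k+2)·(k+3) − k·(k+1)·(k+2) = (k+1)·(k+2)·[(k+3) − k] = 3·(k+1)·(k+2). The product of 2 consecutive integers is divisible by (2)! = 2, so h(k+1) − h(k) is divisible by 3·2 = 6. By the inductive hypothesis 6 | h(k), hence 6 | h(k+1).
By the principle of mathematical induction, the result holds for all t ≥ 1.
Therefore the largest such d is 6.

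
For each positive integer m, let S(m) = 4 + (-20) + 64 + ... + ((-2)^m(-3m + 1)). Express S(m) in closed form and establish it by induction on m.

S(m) = (-2)^(m + 1)m

We claim S(m) = (-2)^(m + 1)m for all m ≥ 1.
Base step (m = 1): S(1) = 4, and the closed form gives 4. They agree.
For the inductive step, assume it holds for an arbitrary r ≥ 1, so S(r) = (-2)^(r + 1)r.
Then S(r+1) = S(r) + (2(-2)^r(3r + 2)) = ((-2)^(r + 1)r) + (2(-2)^r(3r + 2)).
Simplifying, S(r+1) = (-2)^(r + 2)(r + 1) = (-2)^((r+1) + 1)(r+1),
which is the closed form with m = r+1.
This completes the induction.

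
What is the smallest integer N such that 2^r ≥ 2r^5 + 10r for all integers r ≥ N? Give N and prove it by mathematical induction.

At r = 23: 8388608 < 12872916, so the inequality fails and N ≥ 24. We prove 2^r ≥ 2r^5 + 10r for all r ≥ 24.
For the base case r = 24: 2^r = 16777216 and 2r^5 + 10r = 15925488, so 16777216 ≥ 15925488.
Inductive step: suppose the statement holds for some j ≥ 24, so 2^j ≥ 2j^5 + 10j.
Then 2^(j + 1) = 2·(2^j) ≥ 2·(2j^5 + 10j).
Also, for j ≥ 24 we have 2·(2j^5 + 10j) ≥ 2(j+1)^5 + 10(j+1), since 2·(2j^5 + 10j) − (2(j+1)^5 + 10(j+1)) = 2j^5 - 10j^4 - 20j^3 - 20j^2 - 12, which is nonnegative for all j ≥ 24.
Combining, 2^(j + 1) ≥ 2(j+1)^5 + 10(j+1).
By the principle of mathematical induction, the result holds for all r ≥ 24.
Hence the smallest such N is 24.

N = 24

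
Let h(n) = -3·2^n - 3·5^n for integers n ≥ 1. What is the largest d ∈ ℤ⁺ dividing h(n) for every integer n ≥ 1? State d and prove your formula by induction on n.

d = 3

Computing the first values: h(1) = -21 and h(2) = -87; gcd(-21, -87) = 3, so d ≤ 3.
We prove 3 | -3·2^n - 3·5^n for all n ≥ 1 by induction on n.
For the base case n = 1: h(1) = -21 = 3·(-7), so 3 | h(1).
For the inductive step, assume it holds for an arbitrary p ≥ 1, i.e. 3 | h(p). Then
h(p+1) − 5·h(p) = (-3·2^(p+1) - 3·5^(p+1)) − 5·(-3·2^p - 3·5^p) = (-3)·2^p·(2 − 5) = (9)·2^p. Since 3 | h(p) by the inductive hypothesis, 3 | 5·h(p); and 3 | 9 since 9 = 3·3. Therefore 3 | h(p+1).
Hence, by induction on n, the claim holds for every n ≥ 1.
Therefore the largest such d is 3.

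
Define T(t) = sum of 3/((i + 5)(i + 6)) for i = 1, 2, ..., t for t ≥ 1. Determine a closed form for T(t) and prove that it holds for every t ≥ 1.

We claim T(t) = t/(2(t + 6)) for all t ≥ 1.
Base step (t = 1): T(1) = 1/14, and the closed form gives 1/14. They agree.
For the inductive step, assume it holds for an arbitrary i ≥ 1, so T(i) = i/(2(i + 6)).
Then T(i+1) = T(i) + (3/((i + 6)(i + 7))) = (i/(2(i + 6))) + (3/((i + 6)(i + 7))).
Simplifying, T(i+1) = (i + 1)/(2(i + 7)) = (i+1)/(2((i+1) + 6)),
which is the closed form with t = i+1.
By the principle of mathematical induction, the result holds for all t ≥ 1.

T(t) = t/(2(t + 6))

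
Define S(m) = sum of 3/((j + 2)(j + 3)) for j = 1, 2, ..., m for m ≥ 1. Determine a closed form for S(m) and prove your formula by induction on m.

S(m) = m/(m + 3)

We claim S(m) = m/(m + 3) for all m ≥ 1.
Base case (m = 1): S(1) = 1/4, and the closed form gives 1/4. They agree.
Inductive step: suppose the statement holds for some j ≥ 1, so S(j) = j/(j + 3).
Then S(j+1) = S(j) + (3/((j + 3)(j + 4))) = (j/(j + 3)) + (3/((j + 3)(j + 4))).
Simplifying, S(j+1) = (j + 1)/(j + 4) = (j+1)/((j+1) + 3),
which is the closed form with m = j+1.
This completes the induction.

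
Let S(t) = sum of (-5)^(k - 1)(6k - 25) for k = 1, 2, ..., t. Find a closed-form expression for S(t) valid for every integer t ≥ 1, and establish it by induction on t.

S(t) = (-5)^t(-t + 4) - 4

We claim S(t) = (-5)^t(-t + 4) - 4 for all t ≥ 1.
Base step (t = 1): S(1) = -19, and the closed form gives -19. They agree.
Inductive step: assume the claim holds for t = k, so S(k) = (-5)^k(-k + 4) - 4.
Then S(k+1) = S(k) + ((-5)^k(6k - 19)) = ((-5)^k(-k + 4) - 4) + ((-5)^k(6k - 19)).
Simplifying, S(k+1) = 5(-5)^k·k - 15(-5)^k - 4 = (-5)^(k+1)(-(k+1) + 4) - 4,
which is the closed form with t = k+1.
By the principle of mathematical induction, the result holds for all t ≥ 1.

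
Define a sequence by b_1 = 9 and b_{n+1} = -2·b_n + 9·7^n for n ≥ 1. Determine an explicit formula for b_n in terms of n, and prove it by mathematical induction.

Computing the first terms: b_1 = 9, b_2 = 45, b_3 = 351. This suggests b_n = -(-2)^n + 7^n.
When n = 1: the formula gives 9 = 9 = b_1.
Inductive step: suppose the statement holds for some r ≥ 1, so b_r = -(-2)^r + 7^r.
Then b_{r+1} = -2·b_r + 9·7^r = -2·(-(-2)^r + 7^r) + 9·7^r = -(-2)^(r + 1) + 7^(r + 1),
which is the claimed formula at n = r+1.
This completes the induction.

b_n = -(-2)^n + 7^n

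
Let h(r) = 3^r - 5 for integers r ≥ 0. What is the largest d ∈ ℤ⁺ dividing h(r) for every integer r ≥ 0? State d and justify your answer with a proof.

d = 2

Computing the first values: h(0) = -4 and h(1) = -2; gcd(-4, -2) = 2, so d ≤ 2.
We prove 2 | 3^r - 5 for all r ≥ 0 by induction on r.
Base case (r = 0): h(0) = -4 = 2·(-2), so 2 | h(0).
Suppose the result is true for r = j, i.e. 2 | h(j). Then
h(j+1) = 3^(j+1) - 5 = 3·(3^j - 5) + 10 = 3·h(j) + 10. The first term is divisible by 2 by the inductive hypothesis, and 10 is divisible by 2. Hence 2 | h(j+1).
This completes the induction.
Therefore the largest such d is 2.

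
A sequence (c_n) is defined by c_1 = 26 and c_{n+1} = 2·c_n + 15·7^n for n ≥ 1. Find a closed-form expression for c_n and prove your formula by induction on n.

Computing the first terms: c_1 = 26, c_2 = 157, c_3 = 1049. This suggests c_n = 5·2^(n - 1) + 3·7^n.
When n = 1: the formula gives 26 = 26 = c_1.
Inductive step: suppose the statement holds for some k ≥ 1, so c_k = 5·2^(k - 1) + 3·7^k.
Then c_{k+1} = 2·c_k + 15·7^k = 2·(5·2^(k - 1) + 3·7^k) + 15·7^k = 5·2^k + 3·7^(k + 1) = 5·2^((k+1) - 1) + 3·7^(k+1),
which is the claimed formula at n = k+1.
This completes the induction.

c_n = 5·2^(n - 1) + 3·7^n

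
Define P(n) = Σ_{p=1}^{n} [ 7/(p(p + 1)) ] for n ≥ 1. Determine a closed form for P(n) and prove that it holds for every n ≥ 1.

We claim P(n) = 7n/(n + 1) for all n ≥ 1.
When n = 1: P(1) = 7/2, and the closed form gives 7/2. They agree.
Inductive step: assume the claim holds for n = p, so P(p) = 7p/(p + 1).
Then P(p+1) = P(p) + (7/((p + 1)(p + 2))) = (7p/(p + 1)) + (7/((p + 1)(p + 2))).
Simplifying, P(p+1) = 7(p + 1)/(p + 2) = 7(p+1)/((p+1) + 1),
which is the closed form with n = p+1.
This completes the induction.

P(n) = 7n/(n + 1)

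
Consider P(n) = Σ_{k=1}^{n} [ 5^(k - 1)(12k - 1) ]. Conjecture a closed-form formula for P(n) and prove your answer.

P(n) = 5^n(3n - 1) + 1

We claim P(n) = 5^n(3n - 1) + 1 for all n ≥ 1.
When n = 1: P(1) = 11, and the closed form gives 11. They agree.
For the inductive step, assume it holds for an arbitrary k ≥ 1, so P(k) = 5^k(3k - 1) + 1.
Then P(k+1) = P(k) + (5^k(12k + 11)) = (5^k(3k - 1) + 1) + (5^k(12k + 11)).
Simplifying, P(k+1) = 15·5^k·k + 10·5^k + 1 = 5^(k+1)(3(k+1) - 1) + 1,
which is the closed form with n = k+1.
This completes the induction.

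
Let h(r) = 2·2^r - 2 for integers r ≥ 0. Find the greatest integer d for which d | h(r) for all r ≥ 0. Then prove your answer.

Computing the first values: h(0) = 0 and h(1) = 2; gcd(0, 2) = 2, so d ≤ 2.
We prove 2 | 2·2^r - 2 for all r ≥ 0 by induction on r.
Base case (r = 0): h(0) = 0 = 2·(0), so 2 | h(0).
Inductive step: assume the claim holds for r = m, i.e. 2 | h(m). Then
h(m+1) = 2·2^(m+1) - 2 = 2·(2·2^m - 2) + 2 = 2·h(m) + 2. The first term is divisible by 2 by the inductive hypothesis, and 2 is divisible by 2. Hence 2 | h(m+1).
By the principle of mathematical induction, the result holds for all r ≥ 0.
Therefore the largest such d is 2.

d = 2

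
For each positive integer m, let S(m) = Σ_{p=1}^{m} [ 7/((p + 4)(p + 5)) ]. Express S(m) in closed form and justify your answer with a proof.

We claim S(m) = 7m/(5(m + 5)) for all m ≥ 1.
When m = 1: S(1) = 7/30, and the closed form gives 7/30. They agree.
For the inductive step, assume it holds for an arbitrary p ≥ 1, so S(p) = 7p/(5(p + 5)).
Then S(p+1) = S(p) + (7/((p + 5)(p + 6))) = (7p/(5(p + 5))) + (7/((p + 5)(p + 6))).
Simplifying, S(p+1) = 7(p + 1)/(5(p + 6)) = 7(p+1)/(5((p+1) + 5)),
which is the closed form with m = p+1.
Hence, by induction on m, the claim holds for every m ≥ 1.

S(m) = 7m/(5(m + 5))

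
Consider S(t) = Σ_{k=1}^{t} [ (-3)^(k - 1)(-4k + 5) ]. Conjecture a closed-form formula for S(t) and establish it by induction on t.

S(t) = (-3)^t(t - 1) + 1

We claim S(t) = (-3)^t(t - 1) + 1 for all t ≥ 1.
When t = 1: S(1) = 1, and the closed form gives 1. They agree.
Suppose the result is true for t = k, so S(k) = (-3)^k(k - 1) + 1.
Then S(k+1) = S(k) + ((-3)^k(-4k + 1)) = ((-3)^k(k - 1) + 1) + ((-3)^k(-4k + 1)).
Simplifying, S(k+1) = (-3)^(k + 1)k + 1 = (-3)^(k+1)((k+1) - 1) + 1,
which is the closed form with t = k+1.
By induction, the statement is established for all t ≥ 1.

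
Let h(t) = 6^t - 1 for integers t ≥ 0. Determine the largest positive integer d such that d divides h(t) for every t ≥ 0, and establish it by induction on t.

Computing the first values: h(0) = 0 and h(1) = 5; gcd(0, 5) = 5, so d ≤ 5.
We prove 5 | 6^t - 1 for all t ≥ 0 by induction on t.
Base case (t = 0): h(0) = 0 = 5·(0), so 5 | h(0).
Suppose the result is true for t = r, i.e. 5 | h(r). Then
h(r+1) = 6^(r+1) - 1 = 6·(6^r - 1) + 5 = 6·h(r) + 5. The first term is divisible by 5 by the inductive hypothesis, and 5 is divisible by 5. Hence 5 | h(r+1).
By the principle of mathematical induction, the result holds for all t ≥ 0.
Therefore the largest such d is 5.

d = 5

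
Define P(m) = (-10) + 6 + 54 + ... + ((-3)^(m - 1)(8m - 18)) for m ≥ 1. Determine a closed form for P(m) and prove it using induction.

We claim P(m) = 2(-3)^m(-m + 2) - 4 for all m ≥ 1.
Base step (m = 1): P(1) = -10, and the closed form gives -10. They agree.
Suppose the result is true for m = j, so P(j) = 2(-3)^j(-j + 2) - 4.
Then P(j+1) = P(j) + ((-3)^j(8j - 10)) = (2(-3)^j(-j + 2) - 4) + ((-3)^j(8j - 10)).
Simplifying, P(j+1) = 6(-3)^j·j - 6(-3)^j - 4 = 2(-3)^(j+1)(-(j+1) + 2) - 4,
which is the closed form with m = j+1.
By induction, the statement is established for all m ≥ 1.

P(m) = 2(-3)^m(-m + 2) - 4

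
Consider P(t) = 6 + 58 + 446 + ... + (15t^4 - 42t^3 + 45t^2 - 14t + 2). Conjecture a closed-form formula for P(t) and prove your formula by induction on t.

P(t) = t(3t^4 - 3t^3 - t^2 + 5t + 2)

We claim P(t) = t(3t^4 - 3t^3 - t^2 + 5t + 2) for all t ≥ 1.
Base step (t = 1): P(1) = 6, and the closed form gives 6. They agree.
Suppose the result is true for t = m, so P(m) = m(3m^4 - 3m^3 - m^2 + 5m + 2).
Then P(m+1) = P(m) + (15m^4 + 18m^3 + 9m^2 + 10m + 6) = (m(3m^4 - 3m^3 - m^2 + 5m + 2)) + (15m^4 + 18m^3 + 9m^2 + 10m + 6).
Simplifying, P(m+1) = (m + 1)(3m^4 + 9m^3 + 8m^2 + 6m + 6) = (m+1)(3(m+1)^4 - 3(m+1)^3 - (m+1)^2 + 5(m+1) + 2),
which is the closed form with t = m+1.
Hence, by induction on t, the claim holds for every t ≥ 1.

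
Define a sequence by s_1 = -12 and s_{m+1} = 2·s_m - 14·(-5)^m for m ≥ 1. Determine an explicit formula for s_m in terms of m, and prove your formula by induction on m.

s_m = 2(-5)^m - 2^m

Computing the first terms: s_1 = -12, s_2 = 46, s_3 = -258. This suggests s_m = 2(-5)^m - 2^m.
When m = 1: the formula gives -12 = -12 = s_1.
Suppose the result is true for m = i, so s_i = 2(-5)^i - 2^i.
Then s_{i+1} = 2·s_i - 14·(-5)^i = 2·(2(-5)^i - 2^i) - 14·(-5)^i = 2(-5)^(i + 1) - 2^(i + 1),
which is the claimed formula at m = i+1.
Hence, by induction on m, the claim holds for every m ≥ 1.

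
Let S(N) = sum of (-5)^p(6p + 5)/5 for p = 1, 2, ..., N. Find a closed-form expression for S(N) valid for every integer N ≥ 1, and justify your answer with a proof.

S(N) = (-5)^N(N + 1) - 1

We claim S(N) = (-5)^N(N + 1) - 1 for all N ≥ 1.
When N = 1: S(1) = -11, and the closed form gives -11. They agree.
For the inductive step, assume it holds for an arbitrary p ≥ 1, so S(p) = (-5)^p(p + 1) - 1.
Then S(p+1) = S(p) + ((-5)^p(-6p - 11)) = ((-5)^p(p + 1) - 1) + ((-5)^p(-6p - 11)).
Simplifying, S(p+1) = -5(-5)^p·p - 10(-5)^p - 1 = (-5)^(p+1)((p+1) + 1) - 1,
which is the closed form with N = p+1.
By induction, the statement is established for all N ≥ 1.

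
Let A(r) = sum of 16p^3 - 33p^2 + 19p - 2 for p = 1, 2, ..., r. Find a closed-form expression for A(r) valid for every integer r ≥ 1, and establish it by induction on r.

A(r) = r(r - 1)(4r^2 + r - 2)

We claim A(r) = r(r - 1)(4r^2 + r - 2) for all r ≥ 1.
Base step (r = 1): A(1) = 0, and the closed form gives 0. They agree.
For the inductive step, assume it holds for an arbitrary p ≥ 1, so A(p) = p(4p^3 - 3p^2 - 3p + 2).
Then A(p+1) = A(p) + (p(16p^2 + 15p + 1)) = (p(4p^3 - 3p^2 - 3p + 2)) + (p(16p^2 + 15p + 1)).
Simplifying, A(p+1) = p(p + 1)(4p^2 + 9p + 3) = (p+1)((p+1) - 1)(4(p+1)^2 + (p+1) - 2),
which is the closed form with r = p+1.
This completes the induction.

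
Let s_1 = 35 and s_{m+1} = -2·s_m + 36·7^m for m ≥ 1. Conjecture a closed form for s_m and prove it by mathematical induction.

Computing the first terms: s_1 = 35, s_2 = 182, s_3 = 1400. This suggests s_m = 7(-2)^(m - 1) + 4·7^m.
Base step (m = 1): the formula gives 35 = 35 = s_1.
Inductive step: assume the claim holds for m = p, so s_p = 7(-2)^(p - 1) + 4·7^p.
Then s_{p+1} = -2·s_p + 36·7^p = -2·(7(-2)^(p - 1) + 4·7^p) + 36·7^p = 7(-2)^p + 4·7^(p + 1) = 7(-2)^((p+1) - 1) + 4·7^(p+1),
which is the claimed formula at m = p+1.
By the principle of mathematical induction, the result holds for all m ≥ 1.

s_m = 7(-2)^(m - 1) + 4·7^m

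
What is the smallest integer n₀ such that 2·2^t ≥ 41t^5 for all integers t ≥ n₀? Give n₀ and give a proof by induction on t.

At t = 28: 536870912 < 705625088, so the inequality fails and n₀ ≥ 29. We prove 2·2^t ≥ 41t^5 for all t ≥ 29.
Base case (t = 29): 2·2^t = 1073741824 and 41t^5 = 840957109, so 1073741824 ≥ 840957109.
Inductive step: assume the claim holds for t = j, so 2·2^j ≥ 41j^5.
Then 2·2^(j + 1) = 2·(2·2^j) ≥ 2·(41j^5).
Also, for j ≥ 29 we have 2·(41j^5) ≥ 41(j+1)^5, since 2 ≥ (1 + 1/j)^5 for all j ≥ 29.
Combining, 2·2^(j + 1) ≥ 41(j+1)^5.
By the principle of mathematical induction, the result holds for all t ≥ 29.
Hence the smallest such n₀ is 29.

n₀ = 29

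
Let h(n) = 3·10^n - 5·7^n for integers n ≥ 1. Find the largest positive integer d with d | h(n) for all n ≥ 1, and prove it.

d = 5

Computing the first values: h(1) = -5 and h(2) = 55; gcd(-5, 55) = 5, so d ≤ 5.
We prove 5 | 3·10^n - 5·7^n for all n ≥ 1 by induction on n.
When n = 1: h(1) = -5 = 5·(-1), so 5 | h(1).
For the inductive step, assume it holds for an arbitrary p ≥ 1, i.e. 5 | h(p). Then
h(p+1) − 10·h(p) = (3·10^(p+1) - 5·7^(p+1)) − 10·(3·10^p - 5·7^p) = (-5)·7^p·(7 − 10) = (15)·7^p. Since 5 | h(p) by the inductive hypothesis, 5 | 10·h(p); and 5 | 15 since 15 = 5·3. Therefore 5 | h(p+1).
By induction, the statement is established for all n ≥ 1.
Therefore the largest such d is 5.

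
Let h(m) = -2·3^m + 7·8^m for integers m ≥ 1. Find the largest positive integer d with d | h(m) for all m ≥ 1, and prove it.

Computing the first values: h(1) = 50 and h(2) = 430; gcd(50, 430) = 10, so d ≤ 10.
We prove 10 | -2·3^m + 7·8^m for all m ≥ 1 by induction on m.
Base case (m = 1): h(1) = 50 = 10·(5), so 10 | h(1).
Inductive step: suppose the statement holds for some i ≥ 1, i.e. 10 | h(i). Then
h(i+1) − 8·h(i) = (-2·3^(i+1) + 7·8^(i+1)) − 8·(-2·3^i + 7·8^i) = (-2)·3^i·(3 − 8) = (10)·3^i. Since 10 | h(i) by the inductive hypothesis, 10 | 8·h(i); and 10 | 10 since 10 = 10·1. Therefore 10 | h(i+1).
By induction, the statement is established for all m ≥ 1.
Therefore the largest such d is 10.

d = 10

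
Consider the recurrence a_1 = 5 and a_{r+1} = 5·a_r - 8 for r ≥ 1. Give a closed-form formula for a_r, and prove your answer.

Computing the first terms: a_1 = 5, a_2 = 17, a_3 = 77. This suggests a_r = 3·5^(r - 1) + 2.
When r = 1: the formula gives 5 = 5 = a_1.
Inductive step: assume the claim holds for r = j, so a_j = 3·5^(j - 1) + 2.
Then a_{j+1} = 5·a_j - 8 = 5·(3·5^(j - 1) + 2) - 8 = 3·5^j + 2 = 3·5^((j+1) - 1) + 2,
which is the claimed formula at r = j+1.
By the principle of mathematical induction, the result holds for all r ≥ 1.

a_r = 3·5^(r - 1) + 2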